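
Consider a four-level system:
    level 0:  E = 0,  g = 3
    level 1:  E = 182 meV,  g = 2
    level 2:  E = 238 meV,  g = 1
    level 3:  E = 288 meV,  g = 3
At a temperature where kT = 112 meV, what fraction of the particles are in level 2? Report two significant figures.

0.032

Eᵢ/kT = 0, 1.625, 2.125, 2.571.
Z = Σ gᵢe^(−Eᵢ/kT) = 3·e^(−0) + 2·e^(−1.625) + 1·e^(−2.125) + 3·e^(−2.571) = 3.000 + 0.3938 + 0.1194 + 0.2294 = 3.743.
P₂ = g₂ e^(−E₂/kT) / Z = 0.1194/3.743 = 0.032.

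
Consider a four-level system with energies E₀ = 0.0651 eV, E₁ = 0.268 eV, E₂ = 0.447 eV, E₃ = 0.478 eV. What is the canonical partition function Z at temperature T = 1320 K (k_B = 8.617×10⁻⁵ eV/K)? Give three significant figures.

Z = 0.694

k_BT = 8.617×10⁻⁵ × 1320 K = 0.11374 eV.
Eᵢ/kT = 0.57236, 2.3563, 3.9300, 4.2026.
Z = Σ e^(−Eᵢ/kT) = e^(−0.57236) + e^(−2.3563) + e^(−3.9300) + e^(−4.2026) = 0.56419 + 0.094770 + 0.019644 + 0.014957 = 0.69356.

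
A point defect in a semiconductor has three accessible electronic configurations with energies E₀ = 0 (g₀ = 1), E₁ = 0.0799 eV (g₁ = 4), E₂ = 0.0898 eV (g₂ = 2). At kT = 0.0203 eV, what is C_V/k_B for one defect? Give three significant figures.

Eᵢ/kT = 0, 3.9360, 4.4236.
Z = Σ gᵢe^(−Eᵢ/kT) = 1·e^(−0) + 4·e^(−3.9360) + 2·e^(−4.4236) = 1.0000 + 0.078105 + 0.023982 = 1.1021.
⟨E⟩ = 0.0076165 eV, ⟨E²⟩ = 0.00062791 eV².
C_V/k_B = (⟨E²⟩ − ⟨E⟩²)/(kT)² = (0.00062791 − 0.000058011)/0.00041209 = 1.38.

1.38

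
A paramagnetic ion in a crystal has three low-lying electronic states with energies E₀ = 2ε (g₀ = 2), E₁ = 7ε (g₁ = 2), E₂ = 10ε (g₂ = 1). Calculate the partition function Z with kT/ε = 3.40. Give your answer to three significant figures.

Z = 1.42

Eᵢ/kT = 0.58824, 2.0588, 2.9412.
Z = Σ gᵢe^(−Eᵢ/kT) = 2·e^(−0.58824) + 2·e^(−2.0588) + 1·e^(−2.9412) = 1.1106 + 0.25521 + 0.052802 = 1.4186.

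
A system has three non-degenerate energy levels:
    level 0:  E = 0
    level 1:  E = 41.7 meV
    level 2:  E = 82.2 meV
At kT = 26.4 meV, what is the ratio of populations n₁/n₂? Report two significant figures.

4.6

n₁/n₂ = exp[−(E₁−E₂)/kT] = exp(−(-40.5 meV)/(26.4 meV)) = exp(1.534) = 4.6.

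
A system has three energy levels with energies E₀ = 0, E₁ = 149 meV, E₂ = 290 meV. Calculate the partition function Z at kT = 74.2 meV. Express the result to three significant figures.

Eᵢ/kT = 0, 2.0081, 3.9084.
Z = Σ e^(−Eᵢ/kT) = e^(−0) + e^(−2.0081) + e^(−3.9084) = 1.0000 + 0.13424 + 0.020073 = 1.1543.

Z = 1.15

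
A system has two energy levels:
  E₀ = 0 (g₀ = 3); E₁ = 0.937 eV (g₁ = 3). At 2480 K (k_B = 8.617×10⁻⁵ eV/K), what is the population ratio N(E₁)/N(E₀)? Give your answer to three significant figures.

k_BT = 8.617×10⁻⁵ × 2480 K = 0.21370 eV.
n₁/n₀ = (g₁/g₀) exp[−(E₁−E₀)/kT] = (3/3) × exp(−(0.937 eV)/(0.21370 eV)) = (3/3) × exp(-4.3847) = 0.0125.

0.0125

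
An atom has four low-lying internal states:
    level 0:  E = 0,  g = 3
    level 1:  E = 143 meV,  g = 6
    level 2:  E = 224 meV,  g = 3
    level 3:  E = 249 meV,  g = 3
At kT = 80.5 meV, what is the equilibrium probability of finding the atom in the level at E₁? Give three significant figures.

Eᵢ/kT = 0, 1.7764, 2.7826, 3.0932.
Z = Σ gᵢe^(−Eᵢ/kT) = 3·e^(−0) + 6·e^(−1.7764) + 3·e^(−2.7826) + 3·e^(−3.0932) = 3.0000 + 1.0155 + 0.18563 + 0.13607 = 4.3372.
P₁ = g₁ e^(−E₁/kT) / Z = 1.0155/4.3372 = 0.234.

0.234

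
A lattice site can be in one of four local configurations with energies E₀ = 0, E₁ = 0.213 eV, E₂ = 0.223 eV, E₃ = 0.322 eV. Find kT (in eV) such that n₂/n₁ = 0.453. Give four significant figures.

n₂/n₁ = exp[−(E₂−E₁)/kT] = 0.453.
⇒ (E₂−E₁)/kT = ln(1/0.453) = ln(2.20751) = 0.791865.
kT = 0.010 eV / 0.791865 = 0.01263 eV.

0.01263 eV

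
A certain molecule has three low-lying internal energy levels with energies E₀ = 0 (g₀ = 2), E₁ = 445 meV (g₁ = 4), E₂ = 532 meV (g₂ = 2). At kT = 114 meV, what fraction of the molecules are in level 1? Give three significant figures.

Eᵢ/kT = 0, 3.9035, 4.6667.
Z = Σ gᵢe^(−Eᵢ/kT) = 2·e^(−0) + 4·e^(−3.9035) + 2·e^(−4.6667) = 2.0000 + 0.080685 + 0.018806 = 2.0995.
P₁ = g₁ e^(−E₁/kT) / Z = 0.080685/2.0995 = 0.0384.

0.0384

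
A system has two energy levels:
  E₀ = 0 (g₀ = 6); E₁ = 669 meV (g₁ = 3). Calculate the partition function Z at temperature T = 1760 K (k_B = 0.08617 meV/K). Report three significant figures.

k_BT = 0.08617 × 1760 K = 151.66 meV.
Eᵢ/kT = 0, 4.4112.
Z = Σ gᵢe^(−Eᵢ/kT) = 6·e^(−0) + 3·e^(−4.4112) = 6.0000 + 0.036422 = 6.0364.

Z = 6.04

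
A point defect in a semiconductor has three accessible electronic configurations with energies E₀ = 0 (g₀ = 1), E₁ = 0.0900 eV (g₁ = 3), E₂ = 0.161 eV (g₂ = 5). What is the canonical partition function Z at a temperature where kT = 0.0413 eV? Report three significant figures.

Z = 1.44

Eᵢ/kT = 0, 2.1792, 3.8983.
Z = Σ gᵢe^(−Eᵢ/kT) = 1·e^(−0) + 3·e^(−2.1792) + 5·e^(−3.8983) = 1.0000 + 0.33940 + 0.10138 = 1.4408.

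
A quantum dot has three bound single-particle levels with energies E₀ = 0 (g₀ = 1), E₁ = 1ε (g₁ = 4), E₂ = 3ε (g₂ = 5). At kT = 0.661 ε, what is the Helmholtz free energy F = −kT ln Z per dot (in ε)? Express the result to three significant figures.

Eᵢ/kT = 0, 1.5129, 4.5386.
Z = Σ gᵢe^(−Eᵢ/kT) = 1·e^(−0) + 4·e^(−1.5129) + 5·e^(−4.5386) = 1.0000 + 0.88108 + 0.053442 = 1.9345.
F = −kT ln Z = −0.661 × ln(1.9345) = −0.661 × 0.65985 = -0.436 ε.

-0.436 ε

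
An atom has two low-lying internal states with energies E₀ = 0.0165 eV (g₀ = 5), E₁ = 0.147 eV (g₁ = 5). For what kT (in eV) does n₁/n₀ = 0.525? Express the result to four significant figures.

0.2025 eV

n₁/n₀ = (g₁/g₀) exp[−(E₁−E₀)/kT] = 0.525.
⇒ (E₁−E₀)/kT = ln((5/5)/0.525) = ln(1.90476) = 0.644356.
kT = 0.1305 eV / 0.644356 = 0.2025 eV.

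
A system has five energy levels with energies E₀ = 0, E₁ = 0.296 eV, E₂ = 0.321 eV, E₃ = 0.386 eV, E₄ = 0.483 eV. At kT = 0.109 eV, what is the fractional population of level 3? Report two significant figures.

0.025

Eᵢ/kT = 0, 2.716, 2.945, 3.541, 4.431.
Z = Σ e^(−Eᵢ/kT) = e^(−0) + e^(−2.716) + e^(−2.945) + e^(−3.541) + e^(−4.431) = 1.000 + 0.06614 + 0.05260 + 0.02898 + 0.01190 = 1.160.
P₃ = e^(−E₃/kT) / Z = 0.02898/1.160 = 0.025.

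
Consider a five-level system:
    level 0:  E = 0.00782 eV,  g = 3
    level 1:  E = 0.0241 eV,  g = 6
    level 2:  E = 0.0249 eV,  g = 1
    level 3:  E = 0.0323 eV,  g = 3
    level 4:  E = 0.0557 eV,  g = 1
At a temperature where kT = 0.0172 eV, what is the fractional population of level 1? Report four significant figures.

Eᵢ/kT = 0.454651, 1.40116, 1.44767, 1.87791, 3.23837.
Z = Σ gᵢe^(−Eᵢ/kT) = 3·e^(−0.454651) + 6·e^(−1.40116) + 1·e^(−1.44767) + 3·e^(−1.87791) + 1·e^(−3.23837) = 1.90401 + 1.47787 + 0.235117 + 0.458728 + 0.0392278 = 4.11495.
P₁ = g₁ e^(−E₁/kT) / Z = 1.47787/4.11495 = 0.3591.

0.3591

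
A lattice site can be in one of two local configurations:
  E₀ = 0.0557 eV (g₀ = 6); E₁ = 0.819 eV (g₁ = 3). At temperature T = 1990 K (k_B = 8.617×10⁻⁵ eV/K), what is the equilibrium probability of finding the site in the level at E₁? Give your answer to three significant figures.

0.00580

k_BT = 8.617×10⁻⁵ × 1990 K = 0.17148 eV.
Eᵢ/kT = 0.32482, 4.7761.
Z = Σ gᵢe^(−Eᵢ/kT) = 6·e^(−0.32482) + 3·e^(−4.7761) = 4.3359 + 0.025286 = 4.3612.
P₁ = g₁ e^(−E₁/kT) / Z = 0.025286/4.3612 = 0.00580.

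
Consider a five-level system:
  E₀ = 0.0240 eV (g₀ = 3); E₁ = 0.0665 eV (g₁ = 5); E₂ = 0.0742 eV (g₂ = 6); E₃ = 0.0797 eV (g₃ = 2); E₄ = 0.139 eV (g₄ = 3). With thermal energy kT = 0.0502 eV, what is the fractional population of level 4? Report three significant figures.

0.0365

Eᵢ/kT = 0.47809, 1.3247, 1.4781, 1.5876, 2.7689.
Z = Σ gᵢe^(−Eᵢ/kT) = 3·e^(−0.47809) + 5·e^(−1.3247) + 6·e^(−1.4781) + 2·e^(−1.5876) + 3·e^(−2.7689) = 1.8599 + 1.3294 + 1.3684 + 0.40883 + 0.18819 = 5.1547.
P₄ = g₄ e^(−E₄/kT) / Z = 0.18819/5.1547 = 0.0365.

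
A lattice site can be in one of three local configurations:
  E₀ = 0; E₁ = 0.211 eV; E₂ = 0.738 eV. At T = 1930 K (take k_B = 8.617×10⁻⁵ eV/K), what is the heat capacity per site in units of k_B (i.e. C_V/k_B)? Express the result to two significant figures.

0.43

k_BT = 8.617×10⁻⁵ × 1930 K = 0.1663 eV.
Eᵢ/kT = 0, 1.269, 4.438.
Z = Σ e^(−Eᵢ/kT) = e^(−0) + e^(−1.269) + e^(−4.438) = 1.000 + 0.2811 + 0.01182 = 1.293.
⟨E⟩ = 0.05262 eV, ⟨E²⟩ = 0.01466 eV².
C_V/k_B = (⟨E²⟩ − ⟨E⟩²)/(kT)² = (0.01466 − 0.002769)/0.02766 = 0.43.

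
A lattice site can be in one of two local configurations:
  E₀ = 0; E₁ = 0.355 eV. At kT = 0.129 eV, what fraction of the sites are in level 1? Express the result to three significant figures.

0.0600

Eᵢ/kT = 0, 2.7519.
Z = Σ e^(−Eᵢ/kT) = e^(−0) + e^(−2.7519) = 1.0000 + 0.063807 = 1.0638.
P₁ = e^(−E₁/kT) / Z = 0.063807/1.0638 = 0.0600.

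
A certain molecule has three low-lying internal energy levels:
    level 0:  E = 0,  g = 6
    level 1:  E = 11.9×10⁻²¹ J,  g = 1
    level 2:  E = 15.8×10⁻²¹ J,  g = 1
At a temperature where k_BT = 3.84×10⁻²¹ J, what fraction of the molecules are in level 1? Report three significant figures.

Eᵢ/kT = 0, 3.0990, 4.1146.
Z = Σ gᵢe^(−Eᵢ/kT) = 6·e^(−0) + 1·e^(−3.0990) + 1·e^(−4.1146) = 6.0000 + 0.045094 + 0.016332 = 6.0614.
P₁ = g₁ e^(−E₁/kT) / Z = 0.045094/6.0614 = 0.00744.

0.00744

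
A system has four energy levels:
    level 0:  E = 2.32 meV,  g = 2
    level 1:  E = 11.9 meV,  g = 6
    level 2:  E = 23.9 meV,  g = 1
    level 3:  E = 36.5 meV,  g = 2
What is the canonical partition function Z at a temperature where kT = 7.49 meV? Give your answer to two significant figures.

Z = 2.7

Eᵢ/kT = 0.3097, 1.589, 3.191, 4.873.
Z = Σ gᵢe^(−Eᵢ/kT) = 2·e^(−0.3097) + 6·e^(−1.589) + 1·e^(−3.191) + 2·e^(−4.873) = 1.467 + 1.225 + 0.04113 + 0.01530 = 2.748.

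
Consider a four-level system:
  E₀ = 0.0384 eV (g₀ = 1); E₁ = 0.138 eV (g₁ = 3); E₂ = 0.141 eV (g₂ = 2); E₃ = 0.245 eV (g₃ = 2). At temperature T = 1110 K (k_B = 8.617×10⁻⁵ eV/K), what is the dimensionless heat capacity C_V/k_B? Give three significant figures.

0.396

k_BT = 8.617×10⁻⁵ × 1110 K = 0.095649 eV.
Eᵢ/kT = 0.40147, 1.4428, 1.4741, 2.5614.
Z = Σ gᵢe^(−Eᵢ/kT) = 1·e^(−0.40147) + 3·e^(−1.4428) + 2·e^(−1.4741) + 2·e^(−2.5614) = 0.66934 + 0.70880 + 0.45797 + 0.15439 = 1.9905.
⟨E⟩ = 0.11350 eV, ⟨E²⟩ = 0.016507 eV².
C_V/k_B = (⟨E²⟩ − ⟨E⟩²)/(kT)² = (0.016507 − 0.012882)/0.0091487 = 0.396.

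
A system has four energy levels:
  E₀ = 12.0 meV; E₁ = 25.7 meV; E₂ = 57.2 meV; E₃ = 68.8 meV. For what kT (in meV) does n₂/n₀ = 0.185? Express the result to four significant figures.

26.79 meV

n₂/n₀ = exp[−(E₂−E₀)/kT] = 0.185.
⇒ (E₂−E₀)/kT = ln(1/0.185) = ln(5.40541) = 1.68740.
kT = 45.2 meV / 1.68740 = 26.79 meV.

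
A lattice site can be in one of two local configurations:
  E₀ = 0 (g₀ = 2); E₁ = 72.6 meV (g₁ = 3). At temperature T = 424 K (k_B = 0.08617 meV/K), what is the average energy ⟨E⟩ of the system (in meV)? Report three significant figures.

12.4 meV

k_BT = 0.08617 × 424 K = 36.536 meV.
Eᵢ/kT = 0, 1.9871.
Z = Σ gᵢe^(−Eᵢ/kT) = 2·e^(−0) + 3·e^(−1.9871) = 2.0000 + 0.41128 = 2.4113.
⟨E⟩ = Σ Eᵢ gᵢe^(−Eᵢ/kT) / Z = (0·2.0000 + 72.6·0.41128) / 2.4113 = 12.4 meV.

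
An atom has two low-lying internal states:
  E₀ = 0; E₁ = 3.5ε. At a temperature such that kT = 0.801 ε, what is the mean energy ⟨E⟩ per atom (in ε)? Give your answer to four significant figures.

0.04375 ε

Eᵢ/kT = 0, 4.36954.
Z = Σ e^(−Eᵢ/kT) = e^(−0) + e^(−4.36954) = 1.00000 + 0.0126571 = 1.01266.
⟨E⟩ = Σ Eᵢ e^(−Eᵢ/kT) / Z = (0·1.00000 + 3.5·0.0126571) / 1.01266 = 0.04375 ε.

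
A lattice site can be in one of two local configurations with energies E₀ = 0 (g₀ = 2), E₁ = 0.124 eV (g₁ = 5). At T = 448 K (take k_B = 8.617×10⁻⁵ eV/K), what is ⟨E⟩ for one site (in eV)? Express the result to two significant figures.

0.011 eV

k_BT = 8.617×10⁻⁵ × 448 K = 0.03860 eV.
Eᵢ/kT = 0, 3.212.
Z = Σ gᵢe^(−Eᵢ/kT) = 2·e^(−0) + 5·e^(−3.212) = 2.000 + 0.2014 = 2.201.
⟨E⟩ = Σ Eᵢ gᵢe^(−Eᵢ/kT) / Z = (0·2.000 + 0.124·0.2014) / 2.201 = 0.011 eV.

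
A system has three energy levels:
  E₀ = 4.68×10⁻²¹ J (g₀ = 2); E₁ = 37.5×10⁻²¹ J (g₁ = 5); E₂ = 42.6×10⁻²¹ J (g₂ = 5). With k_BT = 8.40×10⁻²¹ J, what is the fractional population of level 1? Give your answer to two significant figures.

0.047

Eᵢ/kT = 0.5571, 4.464, 5.071.
Z = Σ gᵢe^(−Eᵢ/kT) = 2·e^(−0.5571) + 5·e^(−4.464) + 5·e^(−5.071) = 1.146 + 0.05758 + 0.03138 = 1.235.
P₁ = g₁ e^(−E₁/kT) / Z = 0.05758/1.235 = 0.047.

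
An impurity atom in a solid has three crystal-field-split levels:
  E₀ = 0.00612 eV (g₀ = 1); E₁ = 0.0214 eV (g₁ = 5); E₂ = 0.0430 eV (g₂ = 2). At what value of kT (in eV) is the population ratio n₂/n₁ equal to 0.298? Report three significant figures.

0.0734 eV

n₂/n₁ = (g₂/g₁) exp[−(E₂−E₁)/kT] = 0.298.
⇒ (E₂−E₁)/kT = ln((2/5)/0.298) = ln(1.3423) = 0.29438.
kT = 0.0216 eV / 0.29438 = 0.0734 eV.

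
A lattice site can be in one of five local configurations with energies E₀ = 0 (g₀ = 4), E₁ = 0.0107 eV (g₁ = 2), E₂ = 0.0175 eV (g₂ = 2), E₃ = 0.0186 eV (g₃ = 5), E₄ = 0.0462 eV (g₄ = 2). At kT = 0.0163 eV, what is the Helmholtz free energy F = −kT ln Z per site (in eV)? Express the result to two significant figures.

Eᵢ/kT = 0, 0.6564, 1.074, 1.141, 2.834.
Z = Σ gᵢe^(−Eᵢ/kT) = 4·e^(−0) + 2·e^(−0.6564) + 2·e^(−1.074) + 5·e^(−1.141) + 2·e^(−2.834) = 4.000 + 1.037 + 0.6833 + 1.597 + 0.1176 = 7.435.
F = −kT ln Z = −0.0163 × ln(7.435) = −0.0163 × 2.006 = -0.033 eV.

-0.033 eV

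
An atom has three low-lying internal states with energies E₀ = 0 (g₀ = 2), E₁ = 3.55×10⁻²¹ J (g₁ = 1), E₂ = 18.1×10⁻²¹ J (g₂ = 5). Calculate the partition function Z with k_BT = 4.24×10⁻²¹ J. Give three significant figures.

Z = 2.50

Eᵢ/kT = 0, 0.83726, 4.2689.
Z = Σ gᵢe^(−Eᵢ/kT) = 2·e^(−0) + 1·e^(−0.83726) + 5·e^(−4.2689) = 2.0000 + 0.43290 + 0.069986 = 2.5029.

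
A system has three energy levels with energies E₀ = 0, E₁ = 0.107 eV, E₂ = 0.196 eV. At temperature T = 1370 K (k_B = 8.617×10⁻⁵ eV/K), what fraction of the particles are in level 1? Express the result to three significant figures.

0.253

k_BT = 8.617×10⁻⁵ × 1370 K = 0.11805 eV.
Eᵢ/kT = 0, 0.90640, 1.6603.
Z = Σ e^(−Eᵢ/kT) = e^(−0) + e^(−0.90640) + e^(−1.6603) = 1.0000 + 0.40398 + 0.19008 = 1.5941.
P₁ = e^(−E₁/kT) / Z = 0.40398/1.5941 = 0.253.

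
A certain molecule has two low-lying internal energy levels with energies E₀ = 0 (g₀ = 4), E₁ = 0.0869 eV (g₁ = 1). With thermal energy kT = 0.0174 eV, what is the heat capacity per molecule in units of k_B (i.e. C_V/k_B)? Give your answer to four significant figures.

Eᵢ/kT = 0, 4.99425.
Z = Σ gᵢe^(−Eᵢ/kT) = 4·e^(−0) + 1·e^(−4.99425) = 4.00000 + 0.00677680 = 4.00678.
⟨E⟩ = 0.000146977 eV, ⟨E²⟩ = 0.0000127723 eV².
C_V/k_B = (⟨E²⟩ − ⟨E⟩²)/(kT)² = (0.0000127723 − 0.0000000216022)/0.000302760 = 0.04211.

0.04211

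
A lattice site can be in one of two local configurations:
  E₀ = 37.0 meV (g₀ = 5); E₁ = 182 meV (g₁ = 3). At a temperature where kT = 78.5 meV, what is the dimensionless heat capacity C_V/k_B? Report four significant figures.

Eᵢ/kT = 0.471338, 2.31847.
Z = Σ gᵢe^(−Eᵢ/kT) = 5·e^(−0.471338) + 3·e^(−2.31847) = 3.12083 + 0.295272 = 3.41610.
⟨E⟩ = 49.5332 meV, ⟨E²⟩ = 4113.76 meV².
C_V/k_B = (⟨E²⟩ − ⟨E⟩²)/(kT)² = (4113.76 − 2453.54)/6162.25 = 0.2694.

0.2694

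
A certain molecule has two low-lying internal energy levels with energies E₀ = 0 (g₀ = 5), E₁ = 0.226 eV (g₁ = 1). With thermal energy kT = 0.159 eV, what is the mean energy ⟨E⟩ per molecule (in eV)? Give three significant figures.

Eᵢ/kT = 0, 1.4214.
Z = Σ gᵢe^(−Eᵢ/kT) = 5·e^(−0) + 1·e^(−1.4214) = 5.0000 + 0.24138 = 5.2414.
⟨E⟩ = Σ Eᵢ gᵢe^(−Eᵢ/kT) / Z = (0·5.0000 + 0.226·0.24138) / 5.2414 = 0.0104 eV.

0.0104 eV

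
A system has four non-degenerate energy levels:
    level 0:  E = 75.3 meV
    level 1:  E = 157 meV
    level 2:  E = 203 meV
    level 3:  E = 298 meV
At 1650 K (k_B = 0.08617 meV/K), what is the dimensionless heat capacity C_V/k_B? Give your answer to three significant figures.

0.254

k_BT = 0.08617 × 1650 K = 142.18 meV.
Eᵢ/kT = 0.52961, 1.1042, 1.4278, 2.0959.
Z = Σ e^(−Eᵢ/kT) = e^(−0.52961) + e^(−1.1042) + e^(−1.4278) + e^(−2.0959) = 0.58883 + 0.33148 + 0.23984 + 0.12296 = 1.2831.
⟨E⟩ = 141.62 meV, ⟨E²⟩ = 25183 meV².
C_V/k_B = (⟨E²⟩ − ⟨E⟩²)/(kT)² = (25183 − 20056)/20215 = 0.254.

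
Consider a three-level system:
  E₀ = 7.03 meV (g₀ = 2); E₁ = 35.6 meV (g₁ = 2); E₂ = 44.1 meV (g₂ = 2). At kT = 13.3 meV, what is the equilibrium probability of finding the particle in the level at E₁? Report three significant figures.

Eᵢ/kT = 0.52857, 2.6767, 3.3158.
Z = Σ gᵢe^(−Eᵢ/kT) = 2·e^(−0.52857) + 2·e^(−2.6767) + 2·e^(−3.3158) = 1.1789 + 0.13758 + 0.072610 = 1.3891.
P₁ = g₁ e^(−E₁/kT) / Z = 0.13758/1.3891 = 0.0990.

0.0990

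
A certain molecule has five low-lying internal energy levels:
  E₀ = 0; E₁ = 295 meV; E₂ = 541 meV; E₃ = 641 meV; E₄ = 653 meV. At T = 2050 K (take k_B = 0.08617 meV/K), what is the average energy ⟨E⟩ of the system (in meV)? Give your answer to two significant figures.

89 meV

k_BT = 0.08617 × 2050 K = 176.6 meV.
Eᵢ/kT = 0, 1.670, 3.063, 3.630, 3.698.
Z = Σ e^(−Eᵢ/kT) = e^(−0) + e^(−1.670) + e^(−3.063) + e^(−3.630) + e^(−3.698) = 1.000 + 0.1882 + 0.04675 + 0.02652 + 0.02477 = 1.286.
⟨E⟩ = Σ Eᵢ e^(−Eᵢ/kT) / Z = (0·1.000 + 295·0.1882 + 541·0.04675 + 641·0.02652 + 653·0.02477) / 1.286 = 89 meV.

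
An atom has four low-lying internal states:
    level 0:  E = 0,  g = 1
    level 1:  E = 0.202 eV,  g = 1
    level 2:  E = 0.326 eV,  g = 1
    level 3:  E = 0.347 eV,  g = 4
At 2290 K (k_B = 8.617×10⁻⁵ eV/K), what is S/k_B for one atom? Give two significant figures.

1.7

k_BT = 8.617×10⁻⁵ × 2290 K = 0.1973 eV.
Eᵢ/kT = 0, 1.024, 1.652, 1.759.
Z = Σ gᵢe^(−Eᵢ/kT) = 1·e^(−0) + 1·e^(−1.024) + 1·e^(−1.652) + 4·e^(−1.759) = 1.000 + 0.3592 + 0.1917 + 0.6889 = 2.240.
⟨E⟩ = Σ EᵢPᵢ = 0.1670 eV.
S/k_B = ln Z + ⟨E⟩/kT = ln(2.240) + 0.1670/0.1973 = 0.8065 + 0.8464 = 1.7.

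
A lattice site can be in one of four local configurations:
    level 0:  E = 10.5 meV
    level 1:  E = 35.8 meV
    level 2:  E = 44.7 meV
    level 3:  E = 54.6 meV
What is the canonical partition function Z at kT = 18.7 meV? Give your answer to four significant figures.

Eᵢ/kT = 0.561497, 1.91444, 2.39037, 2.91979.
Z = Σ e^(−Eᵢ/kT) = e^(−0.561497) + e^(−1.91444) + e^(−2.39037) + e^(−2.91979) = 0.570355 + 0.147424 + 0.0915958 + 0.0539450 = 0.863320.

Z = 0.8633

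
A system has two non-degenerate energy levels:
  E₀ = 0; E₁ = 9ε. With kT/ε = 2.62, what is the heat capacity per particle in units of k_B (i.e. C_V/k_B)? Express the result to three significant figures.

0.357

Eᵢ/kT = 0, 3.4351.
Z = Σ e^(−Eᵢ/kT) = e^(−0) + e^(−3.4351) = 1.0000 + 0.032222 = 1.0322.
⟨E⟩ = 0.28095 ε, ⟨E²⟩ = 2.5286 ε².
C_V/k_B = (⟨E²⟩ − ⟨E⟩²)/(kT)² = (2.5286 − 0.078933)/6.8644 = 0.357.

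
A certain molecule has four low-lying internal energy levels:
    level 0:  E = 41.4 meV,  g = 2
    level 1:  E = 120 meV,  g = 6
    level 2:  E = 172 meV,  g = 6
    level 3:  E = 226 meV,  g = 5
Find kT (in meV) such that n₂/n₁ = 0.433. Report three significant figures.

62.1 meV

n₂/n₁ = (g₂/g₁) exp[−(E₂−E₁)/kT] = 0.433.
⇒ (E₂−E₁)/kT = ln((6/6)/0.433) = ln(2.3095) = 0.83703.
kT = 52 meV / 0.83703 = 62.1 meV.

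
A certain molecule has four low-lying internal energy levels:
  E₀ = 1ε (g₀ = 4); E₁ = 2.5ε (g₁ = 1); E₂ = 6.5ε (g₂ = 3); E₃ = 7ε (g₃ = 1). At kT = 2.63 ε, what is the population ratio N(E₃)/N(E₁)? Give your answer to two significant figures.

n₃/n₁ = (g₃/g₁) exp[−(E₃−E₁)/kT] = (1/1) × exp(−(4.5ε)/(2.63ε)) = (1/1) × exp(-1.711) = 0.18.

0.18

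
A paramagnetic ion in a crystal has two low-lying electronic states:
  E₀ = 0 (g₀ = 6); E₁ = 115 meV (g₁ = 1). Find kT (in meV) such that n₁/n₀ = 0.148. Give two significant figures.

n₁/n₀ = (g₁/g₀) exp[−(E₁−E₀)/kT] = 0.148.
⇒ (E₁−E₀)/kT = ln((1/6)/0.148) = ln(1.126) = 0.1187.
kT = 115 meV / 0.1187 = 970 meV.

970 meV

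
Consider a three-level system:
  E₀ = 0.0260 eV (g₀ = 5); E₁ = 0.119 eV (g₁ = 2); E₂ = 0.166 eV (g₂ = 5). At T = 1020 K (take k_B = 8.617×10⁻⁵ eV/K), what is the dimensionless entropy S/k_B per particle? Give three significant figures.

k_BT = 8.617×10⁻⁵ × 1020 K = 0.087893 eV.
Eᵢ/kT = 0.29581, 1.3539, 1.8887.
Z = Σ gᵢe^(−Eᵢ/kT) = 5·e^(−0.29581) + 2·e^(−1.3539) + 5·e^(−1.8887) = 3.7196 + 0.51646 + 0.75634 = 4.9924.
⟨E⟩ = Σ EᵢPᵢ = 0.056831 eV.
S/k_B = ln Z + ⟨E⟩/kT = ln(4.9924) + 0.056831/0.087893 = 1.6079 + 0.64659 = 2.25.

2.25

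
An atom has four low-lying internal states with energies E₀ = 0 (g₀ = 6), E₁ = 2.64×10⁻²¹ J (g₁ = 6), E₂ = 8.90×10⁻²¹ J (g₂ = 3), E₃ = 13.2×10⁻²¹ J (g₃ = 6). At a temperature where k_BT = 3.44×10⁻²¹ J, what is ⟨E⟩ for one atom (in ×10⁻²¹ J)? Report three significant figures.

1.21 ×10⁻²¹ J

Eᵢ/kT = 0, 0.76744, 2.5872, 3.8372.
Z = Σ gᵢe^(−Eᵢ/kT) = 6·e^(−0) + 6·e^(−0.76744) + 3·e^(−2.5872) + 6·e^(−3.8372) = 6.0000 + 2.7852 + 0.22569 + 0.12932 = 9.1402.
⟨E⟩ = Σ Eᵢ gᵢe^(−Eᵢ/kT) / Z = (0·6.0000 + 2.64·2.7852 + 8.90·0.22569 + 13.2·0.12932) / 9.1402 = 1.21 ×10⁻²¹ J.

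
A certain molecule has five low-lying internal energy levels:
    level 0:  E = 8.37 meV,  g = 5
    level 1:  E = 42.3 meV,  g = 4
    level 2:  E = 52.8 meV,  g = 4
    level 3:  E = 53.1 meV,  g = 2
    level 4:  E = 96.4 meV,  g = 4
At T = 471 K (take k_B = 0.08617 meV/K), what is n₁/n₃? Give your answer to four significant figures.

2.610

k_BT = 0.08617 × 471 K = 40.5861 meV.
n₁/n₃ = (g₁/g₃) exp[−(E₁−E₃)/kT] = (4/2) × exp(−(-10.8 meV)/(40.5861 meV)) = (4/2) × exp(0.266101) = 2.610.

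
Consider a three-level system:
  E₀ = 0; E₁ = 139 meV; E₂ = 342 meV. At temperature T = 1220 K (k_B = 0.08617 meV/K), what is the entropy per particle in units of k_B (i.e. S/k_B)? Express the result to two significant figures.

k_BT = 0.08617 × 1220 K = 105.1 meV.
Eᵢ/kT = 0, 1.323, 3.254.
Z = Σ e^(−Eᵢ/kT) = e^(−0) + e^(−1.323) + e^(−3.254) = 1.000 + 0.2663 + 0.03862 = 1.305.
⟨E⟩ = Σ EᵢPᵢ = 38.49 meV.
S/k_B = ln Z + ⟨E⟩/kT = ln(1.305) + 38.49/105.1 = 0.2662 + 0.3662 = 0.63.

0.63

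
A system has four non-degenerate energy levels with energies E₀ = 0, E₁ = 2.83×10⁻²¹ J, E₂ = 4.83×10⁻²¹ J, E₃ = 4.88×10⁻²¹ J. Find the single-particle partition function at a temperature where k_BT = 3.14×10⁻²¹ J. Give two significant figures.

Eᵢ/kT = 0, 0.9013, 1.538, 1.554.
Z = Σ e^(−Eᵢ/kT) = e^(−0) + e^(−0.9013) + e^(−1.538) + e^(−1.554) = 1.000 + 0.4060 + 0.2148 + 0.2114 = 1.832.

Z = 1.8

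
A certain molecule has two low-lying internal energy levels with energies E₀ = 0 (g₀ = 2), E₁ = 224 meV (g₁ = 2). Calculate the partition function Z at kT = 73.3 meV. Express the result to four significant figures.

Eᵢ/kT = 0, 3.05593.
Z = Σ gᵢe^(−Eᵢ/kT) = 2·e^(−0) + 2·e^(−3.05593) = 2.00000 + 0.0941578 = 2.09416.

Z = 2.094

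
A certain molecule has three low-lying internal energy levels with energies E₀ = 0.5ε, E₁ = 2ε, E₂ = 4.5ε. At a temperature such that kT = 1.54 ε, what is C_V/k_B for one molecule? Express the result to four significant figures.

Eᵢ/kT = 0.324675, 1.29870, 2.92208.
Z = Σ e^(−Eᵢ/kT) = e^(−0.324675) + e^(−1.29870) + e^(−2.92208) = 0.722762 + 0.272886 + 0.0538216 = 1.04947.
⟨E⟩ = 1.09517 ε, ⟨E²⟩ = 2.25078 ε².
C_V/k_B = (⟨E²⟩ − ⟨E⟩²)/(kT)² = (2.25078 − 1.19940)/2.37160 = 0.4433.

0.4433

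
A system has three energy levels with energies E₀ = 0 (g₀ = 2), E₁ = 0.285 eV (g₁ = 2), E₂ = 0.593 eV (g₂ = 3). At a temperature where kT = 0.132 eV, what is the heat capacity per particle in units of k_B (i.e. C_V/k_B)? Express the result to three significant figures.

0.692

Eᵢ/kT = 0, 2.1591, 4.4924.
Z = Σ gᵢe^(−Eᵢ/kT) = 2·e^(−0) + 2·e^(−2.1591) + 3·e^(−4.4924) = 2.0000 + 0.23086 + 0.033581 = 2.2644.
⟨E⟩ = 0.037850 eV, ⟨E²⟩ = 0.013496 eV².
C_V/k_B = (⟨E²⟩ − ⟨E⟩²)/(kT)² = (0.013496 − 0.0014326)/0.017424 = 0.692.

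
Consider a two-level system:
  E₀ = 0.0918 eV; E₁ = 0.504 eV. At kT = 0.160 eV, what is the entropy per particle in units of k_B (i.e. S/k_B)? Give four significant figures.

Eᵢ/kT = 0.573750, 3.15000.
Z = Σ e^(−Eᵢ/kT) = e^(−0.573750) + e^(−3.15000) = 0.563409 + 0.0428521 = 0.606261.
⟨E⟩ = Σ EᵢPᵢ = 0.120935 eV.
S/k_B = ln Z + ⟨E⟩/kT = ln(0.606261) + 0.120935/0.160 = -0.500445 + 0.755844 = 0.2554.

0.2554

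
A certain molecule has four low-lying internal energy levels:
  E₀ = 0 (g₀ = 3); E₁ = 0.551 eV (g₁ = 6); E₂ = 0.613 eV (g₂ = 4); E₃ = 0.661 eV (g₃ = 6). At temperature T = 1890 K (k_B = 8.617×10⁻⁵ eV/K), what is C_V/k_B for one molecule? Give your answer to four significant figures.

k_BT = 8.617×10⁻⁵ × 1890 K = 0.162861 eV.
Eᵢ/kT = 0, 3.38325, 3.76395, 4.05868.
Z = Σ gᵢe^(−Eᵢ/kT) = 3·e^(−0) + 6·e^(−3.38325) + 4·e^(−3.76395) + 6·e^(−4.05868) = 3.00000 + 0.203622 + 0.0927678 + 0.103631 = 3.40002.
⟨E⟩ = 0.0698709 eV, ⟨E²⟩ = 0.0417520 eV².
C_V/k_B = (⟨E²⟩ − ⟨E⟩²)/(kT)² = (0.0417520 − 0.00488194)/0.0265237 = 1.390.

1.390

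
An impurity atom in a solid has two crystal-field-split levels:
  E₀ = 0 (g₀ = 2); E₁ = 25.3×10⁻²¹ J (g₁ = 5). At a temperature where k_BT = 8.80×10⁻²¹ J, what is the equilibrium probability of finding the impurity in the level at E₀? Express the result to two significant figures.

Eᵢ/kT = 0, 2.875.
Z = Σ gᵢe^(−Eᵢ/kT) = 2·e^(−0) + 5·e^(−2.875) = 2.000 + 0.2821 = 2.282.
P₀ = g₀ e^(−E₀/kT) / Z = 2.000/2.282 = 0.88.

0.88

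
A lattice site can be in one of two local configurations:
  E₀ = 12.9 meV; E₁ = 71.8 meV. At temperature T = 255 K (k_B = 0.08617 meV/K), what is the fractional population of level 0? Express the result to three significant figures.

k_BT = 0.08617 × 255 K = 21.973 meV.
Eᵢ/kT = 0.58708, 3.2676.
Z = Σ e^(−Eᵢ/kT) = e^(−0.58708) + e^(−3.2676) = 0.55595 + 0.038098 = 0.59405.
P₀ = e^(−E₀/kT) / Z = 0.55595/0.59405 = 0.936.

0.936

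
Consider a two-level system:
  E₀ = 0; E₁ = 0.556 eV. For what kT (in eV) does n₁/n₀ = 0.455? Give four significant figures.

n₁/n₀ = exp[−(E₁−E₀)/kT] = 0.455.
⇒ (E₁−E₀)/kT = ln(1/0.455) = ln(2.19780) = 0.787457.
kT = 0.556 eV / 0.787457 = 0.7061 eV.

0.7061 eV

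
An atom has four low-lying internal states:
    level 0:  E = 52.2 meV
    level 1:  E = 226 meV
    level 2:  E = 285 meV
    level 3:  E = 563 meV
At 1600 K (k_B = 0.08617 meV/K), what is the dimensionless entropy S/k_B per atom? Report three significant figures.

0.910

k_BT = 0.08617 × 1600 K = 137.87 meV.
Eᵢ/kT = 0.37862, 1.6392, 2.0672, 4.0836.
Z = Σ e^(−Eᵢ/kT) = e^(−0.37862) + e^(−1.6392) + e^(−2.0672) + e^(−4.0836) = 0.68481 + 0.19414 + 0.12654 + 0.016847 = 1.0223.
⟨E⟩ = Σ EᵢPᵢ = 122.44 meV.
S/k_B = ln Z + ⟨E⟩/kT = ln(1.0223) + 122.44/137.87 = 0.022055 + 0.88808 = 0.910.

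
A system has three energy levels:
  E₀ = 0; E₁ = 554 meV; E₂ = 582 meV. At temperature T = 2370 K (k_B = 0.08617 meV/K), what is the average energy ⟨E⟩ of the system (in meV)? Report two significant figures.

63 meV

k_BT = 0.08617 × 2370 K = 204.2 meV.
Eᵢ/kT = 0, 2.713, 2.850.
Z = Σ e^(−Eᵢ/kT) = e^(−0) + e^(−2.713) + e^(−2.850) = 1.000 + 0.06634 + 0.05784 = 1.124.
⟨E⟩ = Σ Eᵢ e^(−Eᵢ/kT) / Z = (0·1.000 + 554·0.06634 + 582·0.05784) / 1.124 = 63 meV.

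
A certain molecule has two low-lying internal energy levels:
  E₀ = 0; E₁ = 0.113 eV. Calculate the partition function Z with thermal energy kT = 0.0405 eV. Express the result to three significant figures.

Eᵢ/kT = 0, 2.7901.
Z = Σ e^(−Eᵢ/kT) = e^(−0) + e^(−2.7901) = 1.0000 + 0.061415 = 1.0614.

Z = 1.06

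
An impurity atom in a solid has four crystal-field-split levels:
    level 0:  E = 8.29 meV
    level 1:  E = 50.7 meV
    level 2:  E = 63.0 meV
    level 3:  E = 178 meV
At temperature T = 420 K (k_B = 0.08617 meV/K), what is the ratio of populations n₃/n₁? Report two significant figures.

k_BT = 0.08617 × 420 K = 36.19 meV.
n₃/n₁ = exp[−(E₃−E₁)/kT] = exp(−(127.3 meV)/(36.19 meV)) = exp(-3.518) = 0.030.

0.030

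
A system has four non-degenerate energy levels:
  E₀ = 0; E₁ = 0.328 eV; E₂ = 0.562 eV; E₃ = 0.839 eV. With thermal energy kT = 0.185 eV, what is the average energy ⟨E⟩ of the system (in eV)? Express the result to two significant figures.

0.075 eV

Eᵢ/kT = 0, 1.773, 3.038, 4.535.
Z = Σ e^(−Eᵢ/kT) = e^(−0) + e^(−1.773) + e^(−3.038) + e^(−4.535) = 1.000 + 0.1698 + 0.04793 + 0.01073 = 1.228.
⟨E⟩ = Σ Eᵢ e^(−Eᵢ/kT) / Z = (0·1.000 + 0.328·0.1698 + 0.562·0.04793 + 0.839·0.01073) / 1.228 = 0.075 eV.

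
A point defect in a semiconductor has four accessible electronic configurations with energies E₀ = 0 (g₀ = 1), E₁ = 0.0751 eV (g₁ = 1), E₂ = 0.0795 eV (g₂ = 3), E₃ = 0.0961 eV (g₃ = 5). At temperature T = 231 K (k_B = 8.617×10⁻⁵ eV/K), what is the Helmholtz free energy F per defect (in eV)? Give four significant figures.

k_BT = 8.617×10⁻⁵ × 231 K = 0.0199053 eV.
Eᵢ/kT = 0, 3.77286, 3.99391, 4.82786.
Z = Σ gᵢe^(−Eᵢ/kT) = 1·e^(−0) + 1·e^(−3.77286) + 3·e^(−3.99391) + 5·e^(−4.82786) = 1.00000 + 0.0229862 + 0.0552826 + 0.0400182 = 1.11829.
F = −kT ln Z = −0.0199053 × ln(1.11829) = −0.0199053 × 0.111801 = -0.002225 eV.

-0.002225 eV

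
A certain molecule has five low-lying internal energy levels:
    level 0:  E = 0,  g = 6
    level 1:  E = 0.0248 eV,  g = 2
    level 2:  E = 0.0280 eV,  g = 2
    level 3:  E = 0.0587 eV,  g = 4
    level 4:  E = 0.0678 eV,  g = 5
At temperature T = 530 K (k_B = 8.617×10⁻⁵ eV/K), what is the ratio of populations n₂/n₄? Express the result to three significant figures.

0.956

k_BT = 8.617×10⁻⁵ × 530 K = 0.045670 eV.
n₂/n₄ = (g₂/g₄) exp[−(E₂−E₄)/kT] = (2/5) × exp(−(-0.0398 eV)/(0.045670 eV)) = (2/5) × exp(0.87147) = 0.956.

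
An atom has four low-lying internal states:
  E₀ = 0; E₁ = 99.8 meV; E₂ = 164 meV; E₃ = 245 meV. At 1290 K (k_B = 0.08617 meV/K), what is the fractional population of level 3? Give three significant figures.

0.0632

k_BT = 0.08617 × 1290 K = 111.16 meV.
Eᵢ/kT = 0, 0.89780, 1.4754, 2.2040.
Z = Σ e^(−Eᵢ/kT) = e^(−0) + e^(−0.89780) + e^(−1.4754) + e^(−2.2040) = 1.0000 + 0.40747 + 0.22869 + 0.11036 = 1.7465.
P₃ = e^(−E₃/kT) / Z = 0.11036/1.7465 = 0.0632.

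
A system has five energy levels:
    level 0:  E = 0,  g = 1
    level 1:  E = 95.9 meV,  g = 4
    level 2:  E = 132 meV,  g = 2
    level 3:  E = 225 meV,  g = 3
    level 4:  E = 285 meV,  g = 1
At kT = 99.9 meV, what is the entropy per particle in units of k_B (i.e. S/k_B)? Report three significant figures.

Eᵢ/kT = 0, 0.95996, 1.3213, 2.2523, 2.8529.
Z = Σ gᵢe^(−Eᵢ/kT) = 1·e^(−0) + 4·e^(−0.95996) + 2·e^(−1.3213) + 3·e^(−2.2523) + 1·e^(−2.8529) = 1.0000 + 1.5316 + 0.53358 + 0.31547 + 0.057677 = 3.4383.
⟨E⟩ = Σ EᵢPᵢ = 88.629 meV.
S/k_B = ln Z + ⟨E⟩/kT = ln(3.4383) + 88.629/99.9 = 1.2350 + 0.88718 = 2.12.

2.12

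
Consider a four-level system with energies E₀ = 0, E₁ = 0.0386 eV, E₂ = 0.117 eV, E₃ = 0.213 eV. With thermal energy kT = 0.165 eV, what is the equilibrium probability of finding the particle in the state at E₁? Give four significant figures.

0.3093

Eᵢ/kT = 0, 0.233939, 0.709091, 1.29091.
Z = Σ e^(−Eᵢ/kT) = e^(−0) + e^(−0.233939) + e^(−0.709091) + e^(−1.29091) = 1.00000 + 0.791410 + 0.492091 + 0.275020 = 2.55852.
P₁ = e^(−E₁/kT) / Z = 0.791410/2.55852 = 0.3093.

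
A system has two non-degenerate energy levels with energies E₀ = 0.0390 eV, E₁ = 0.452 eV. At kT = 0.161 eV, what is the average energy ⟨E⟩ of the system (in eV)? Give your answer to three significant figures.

0.0685 eV

Eᵢ/kT = 0.24224, 2.8075.
Z = Σ e^(−Eᵢ/kT) = e^(−0.24224) + e^(−2.8075) = 0.78487 + 0.060356 = 0.84523.
⟨E⟩ = Σ Eᵢ e^(−Eᵢ/kT) / Z = (0.0390·0.78487 + 0.452·0.060356) / 0.84523 = 0.0685 eV.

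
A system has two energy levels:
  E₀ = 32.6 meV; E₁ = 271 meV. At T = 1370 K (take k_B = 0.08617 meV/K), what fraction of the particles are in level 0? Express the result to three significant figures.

0.883

k_BT = 0.08617 × 1370 K = 118.05 meV.
Eᵢ/kT = 0.27615, 2.2956.
Z = Σ e^(−Eᵢ/kT) = e^(−0.27615) + e^(−2.2956) = 0.75870 + 0.10070 = 0.85940.
P₀ = e^(−E₀/kT) / Z = 0.75870/0.85940 = 0.883.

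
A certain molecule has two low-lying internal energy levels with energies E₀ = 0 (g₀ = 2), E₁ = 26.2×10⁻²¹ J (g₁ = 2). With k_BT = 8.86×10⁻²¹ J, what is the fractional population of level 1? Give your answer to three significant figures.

0.0494

Eᵢ/kT = 0, 2.9571.
Z = Σ gᵢe^(−Eᵢ/kT) = 2·e^(−0) + 2·e^(−2.9571) = 2.0000 + 0.10394 = 2.1039.
P₁ = g₁ e^(−E₁/kT) / Z = 0.10394/2.1039 = 0.0494.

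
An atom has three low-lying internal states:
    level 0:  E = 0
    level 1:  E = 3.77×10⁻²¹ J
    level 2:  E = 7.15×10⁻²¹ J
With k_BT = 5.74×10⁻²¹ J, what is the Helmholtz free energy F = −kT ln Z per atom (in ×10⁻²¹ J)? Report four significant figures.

Eᵢ/kT = 0, 0.656794, 1.24564.
Z = Σ e^(−Eᵢ/kT) = e^(−0) + e^(−0.656794) + e^(−1.24564) = 1.00000 + 0.518511 + 0.287757 = 1.80627.
F = −kT ln Z = −5.74 × ln(1.80627) = −5.74 × 0.591264 = -3.394 ×10⁻²¹ J.

-3.394 ×10⁻²¹ J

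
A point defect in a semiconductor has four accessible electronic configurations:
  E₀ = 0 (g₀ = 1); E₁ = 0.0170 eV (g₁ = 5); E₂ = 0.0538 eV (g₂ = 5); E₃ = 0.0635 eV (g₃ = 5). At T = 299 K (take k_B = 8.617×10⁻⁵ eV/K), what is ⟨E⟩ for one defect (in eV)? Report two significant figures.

k_BT = 8.617×10⁻⁵ × 299 K = 0.02576 eV.
Eᵢ/kT = 0, 0.6599, 2.089, 2.465.
Z = Σ gᵢe^(−Eᵢ/kT) = 1·e^(−0) + 5·e^(−0.6599) + 5·e^(−2.089) + 5·e^(−2.465) = 1.000 + 2.585 + 0.6191 + 0.4250 = 4.629.
⟨E⟩ = Σ Eᵢ gᵢe^(−Eᵢ/kT) / Z = (0·1.000 + 0.0170·2.585 + 0.0538·0.6191 + 0.0635·0.4250) / 4.629 = 0.023 eV.

0.023 eV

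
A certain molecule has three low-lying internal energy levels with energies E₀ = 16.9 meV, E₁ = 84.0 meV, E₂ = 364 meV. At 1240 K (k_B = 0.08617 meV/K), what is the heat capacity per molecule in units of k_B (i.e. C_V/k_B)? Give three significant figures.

0.308

k_BT = 0.08617 × 1240 K = 106.85 meV.
Eᵢ/kT = 0.15817, 0.78615, 3.4066.
Z = Σ e^(−Eᵢ/kT) = e^(−0.15817) + e^(−0.78615) + e^(−3.4066) = 0.85370 + 0.45560 + 0.033154 = 1.3425.
⟨E⟩ = 48.243 meV, ⟨E²⟩ = 5848.3 meV².
C_V/k_B = (⟨E²⟩ − ⟨E⟩²)/(kT)² = (5848.3 − 2327.4)/11417 = 0.308.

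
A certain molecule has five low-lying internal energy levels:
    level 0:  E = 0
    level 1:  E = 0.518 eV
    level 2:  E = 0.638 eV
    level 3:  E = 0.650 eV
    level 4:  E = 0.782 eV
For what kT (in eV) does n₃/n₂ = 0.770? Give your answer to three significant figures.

n₃/n₂ = exp[−(E₃−E₂)/kT] = 0.770.
⇒ (E₃−E₂)/kT = ln(1/0.770) = ln(1.2987) = 0.26136.
kT = 0.012 eV / 0.26136 = 0.0459 eV.

0.0459 eV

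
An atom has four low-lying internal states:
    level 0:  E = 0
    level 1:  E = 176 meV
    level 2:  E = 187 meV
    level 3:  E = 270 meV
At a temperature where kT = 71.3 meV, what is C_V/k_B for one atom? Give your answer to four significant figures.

0.9670

Eᵢ/kT = 0, 2.46844, 2.62272, 3.78682.
Z = Σ e^(−Eᵢ/kT) = e^(−0) + e^(−2.46844) + e^(−2.62272) + e^(−3.78682) = 1.00000 + 0.0847169 + 0.0726051 + 0.0226676 = 1.17999.
⟨E⟩ = 29.3287 meV, ⟨E²⟩ = 5775.97 meV².
C_V/k_B = (⟨E²⟩ − ⟨E⟩²)/(kT)² = (5775.97 − 860.173)/5083.69 = 0.9670.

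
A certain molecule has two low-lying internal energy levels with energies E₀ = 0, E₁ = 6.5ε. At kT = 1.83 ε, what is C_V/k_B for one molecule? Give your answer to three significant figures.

Eᵢ/kT = 0, 3.5519.
Z = Σ e^(−Eᵢ/kT) = e^(−0) + e^(−3.5519) = 1.0000 + 0.028670 = 1.0287.
⟨E⟩ = 0.18116 ε, ⟨E²⟩ = 1.1775 ε².
C_V/k_B = (⟨E²⟩ − ⟨E⟩²)/(kT)² = (1.1775 − 0.032819)/3.3489 = 0.342.

0.342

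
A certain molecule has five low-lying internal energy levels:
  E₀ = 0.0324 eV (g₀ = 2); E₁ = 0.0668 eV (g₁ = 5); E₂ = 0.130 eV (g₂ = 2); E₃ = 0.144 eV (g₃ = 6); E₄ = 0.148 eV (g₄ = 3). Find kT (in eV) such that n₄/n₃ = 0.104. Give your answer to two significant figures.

n₄/n₃ = (g₄/g₃) exp[−(E₄−E₃)/kT] = 0.104.
⇒ (E₄−E₃)/kT = ln((3/6)/0.104) = ln(4.808) = 1.570.
kT = 0.004 eV / 1.570 = 0.0025 eV.

0.0025 eV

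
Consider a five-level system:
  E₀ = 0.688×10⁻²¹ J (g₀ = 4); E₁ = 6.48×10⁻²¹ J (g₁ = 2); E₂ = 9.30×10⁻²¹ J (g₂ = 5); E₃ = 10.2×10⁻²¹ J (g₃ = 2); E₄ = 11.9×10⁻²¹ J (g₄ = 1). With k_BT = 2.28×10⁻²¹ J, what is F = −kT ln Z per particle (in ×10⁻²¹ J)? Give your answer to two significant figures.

Eᵢ/kT = 0.3018, 2.842, 4.079, 4.474, 5.219.
Z = Σ gᵢe^(−Eᵢ/kT) = 4·e^(−0.3018) + 2·e^(−2.842) + 5·e^(−4.079) + 2·e^(−4.474) + 1·e^(−5.219) = 2.958 + 0.1166 + 0.08462 + 0.02280 + 0.005413 = 3.187.
F = −kT ln Z = −2.28 × ln(3.187) = −2.28 × 1.159 = -2.6 ×10⁻²¹ J.

-2.6 ×10⁻²¹ J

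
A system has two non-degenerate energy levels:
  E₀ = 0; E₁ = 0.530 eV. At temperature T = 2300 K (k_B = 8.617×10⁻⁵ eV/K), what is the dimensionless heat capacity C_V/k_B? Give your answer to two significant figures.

k_BT = 8.617×10⁻⁵ × 2300 K = 0.1982 eV.
Eᵢ/kT = 0, 2.674.
Z = Σ e^(−Eᵢ/kT) = e^(−0) + e^(−2.674) = 1.000 + 0.06898 = 1.069.
⟨E⟩ = 0.03420 eV, ⟨E²⟩ = 0.01813 eV².
C_V/k_B = (⟨E²⟩ − ⟨E⟩²)/(kT)² = (0.01813 − 0.001170)/0.03928 = 0.43.

0.43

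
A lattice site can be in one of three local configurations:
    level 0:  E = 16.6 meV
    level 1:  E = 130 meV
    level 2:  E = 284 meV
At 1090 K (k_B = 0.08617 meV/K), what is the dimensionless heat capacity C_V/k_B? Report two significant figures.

0.52

k_BT = 0.08617 × 1090 K = 93.93 meV.
Eᵢ/kT = 0.1767, 1.384, 3.024.
Z = Σ e^(−Eᵢ/kT) = e^(−0.1767) + e^(−1.384) + e^(−3.024) = 0.8380 + 0.2506 + 0.04861 = 1.137.
⟨E⟩ = 53.03 meV, ⟨E²⟩ = 7376 meV².
C_V/k_B = (⟨E²⟩ − ⟨E⟩²)/(kT)² = (7376 − 2812)/8823 = 0.52.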